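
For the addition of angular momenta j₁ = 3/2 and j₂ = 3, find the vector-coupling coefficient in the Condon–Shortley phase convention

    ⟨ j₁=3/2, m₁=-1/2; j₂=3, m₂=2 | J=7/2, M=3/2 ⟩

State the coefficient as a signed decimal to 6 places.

−√(3/7) = -0.654654

√[8·1!2!5!/9! · 1!2!5!1!5!2!] = √(6400/21)
  +(−1)^0/∏(0,1,2,5,0,0)! = 1/240  (running 1/240)
  +(−1)^1/∏(1,0,1,4,1,1)! = -1/24  (running -3/80)
⟨..|..⟩ = √(6400/21)·(-3/80) = -0.654654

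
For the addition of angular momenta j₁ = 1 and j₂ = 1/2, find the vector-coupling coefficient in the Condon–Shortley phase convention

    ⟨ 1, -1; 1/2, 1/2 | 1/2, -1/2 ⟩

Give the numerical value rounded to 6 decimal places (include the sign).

−√(2/3) = -0.816497

triangle: 1!*1!*0!/3! = 1/6
(j±m)!: 0!*2!*1!*0!*0!*1! = 2
prefactor² = (2J+1)*Δ*N² = 2/3
  k=1: −1/(1!*0!*1!*0!*0!*0!) = -1
Σ = -1  ⇒  CG² = 2/3*(-1)² = 2/3
CG = −√(2/3) = -0.816497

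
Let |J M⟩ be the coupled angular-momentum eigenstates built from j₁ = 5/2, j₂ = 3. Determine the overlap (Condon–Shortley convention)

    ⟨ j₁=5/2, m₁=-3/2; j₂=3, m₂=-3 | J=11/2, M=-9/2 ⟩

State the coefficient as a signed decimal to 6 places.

j₁+j₂−J=0  J+j₁−j₂=5  J−j₁+j₂=6  j₁+j₂+J+1=12
(j₁±m₁, j₂±m₂, J±M) = (1,4,0,6,1,10)
P² = 1492992000/11
sum k=0..0:
  [0] +1/17280 = 1/17280
S = 1/17280
C² = P²·S² = 5/11 ; C = +0.674200

+√(5/11) ≈ +0.674200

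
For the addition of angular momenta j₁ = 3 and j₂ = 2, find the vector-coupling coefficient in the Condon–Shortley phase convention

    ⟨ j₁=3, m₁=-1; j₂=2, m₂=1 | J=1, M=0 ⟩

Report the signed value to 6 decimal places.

-0.478091

√[3·4!2!0!/7! · 2!4!3!1!1!1!] = √(288/35)
  +(−1)^3/∏(3,1,1,0,1,0)! = -1/6  (running -1/6)
⟨..|..⟩ = √(288/35)·(-1/6) = -0.478091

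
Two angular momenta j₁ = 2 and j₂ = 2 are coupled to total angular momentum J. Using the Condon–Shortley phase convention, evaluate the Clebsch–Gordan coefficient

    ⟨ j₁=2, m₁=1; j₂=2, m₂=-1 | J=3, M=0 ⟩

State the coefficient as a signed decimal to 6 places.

triangle: 1!×3!×3!/8! = 36/40320
(j±m)!: 3!×1!×1!×3!×3!×3! = 1296
prefactor² = (2J+1)×Δ×N² = 81/10
  k=0: +1/(0!×1!×1!×1!×2!×2!) = 1/4
  k=1: −1/(1!×0!×0!×0!×3!×3!) = -1/36
Σ = 2/9  ⇒  CG² = 81/10×2/9² = 2/5
CG = +√(2/5) = +0.632456

+√(2/5) = +0.632456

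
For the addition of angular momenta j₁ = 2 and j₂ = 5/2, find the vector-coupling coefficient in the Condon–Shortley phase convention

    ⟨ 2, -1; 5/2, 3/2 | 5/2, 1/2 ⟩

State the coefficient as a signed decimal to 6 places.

+0.414039  (= +√(6/35))

triangle: 2!·2!·3!/8! = 24/40320
(j±m)!: 1!·3!·4!·1!·3!·2! = 1728
prefactor² = (2J+1)·Δ·N² = 216/35
  k=1: −1/(1!·1!·2!·3!·0!·0!) = -1/12
  k=2: +1/(2!·0!·1!·2!·1!·1!) = 1/4
Σ = 1/6  ⇒  CG² = 216/35·1/6² = 6/35
CG = +√(6/35) = +0.414039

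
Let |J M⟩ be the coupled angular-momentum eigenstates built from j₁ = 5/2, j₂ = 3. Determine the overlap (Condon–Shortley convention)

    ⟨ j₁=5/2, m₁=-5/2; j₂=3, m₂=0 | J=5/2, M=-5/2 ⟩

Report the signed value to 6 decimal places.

-0.345033

√[6·3!2!3!/9! · 0!5!3!3!0!5!] = √(4320/7)
  +(−1)^3/∏(3,0,2,0,0,3)! = -1/72  (running -1/72)
⟨..|..⟩ = √(4320/7)·(-1/72) = -0.345033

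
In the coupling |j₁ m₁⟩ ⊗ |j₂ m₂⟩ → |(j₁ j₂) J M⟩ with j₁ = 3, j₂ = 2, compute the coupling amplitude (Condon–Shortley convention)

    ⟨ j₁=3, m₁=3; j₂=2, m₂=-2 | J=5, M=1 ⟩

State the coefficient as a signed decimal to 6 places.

+√(1/210) ≈ +0.069007

triangle: 0!·6!·4!/11! = 17280/39916800
(j±m)!: 6!·0!·0!·4!·6!·4! = 298598400
prefactor² = (2J+1)·Δ·N² = 9953280/7
  k=0: +1/(0!·0!·0!·0!·6!·4!) = 1/17280
Σ = 1/17280  ⇒  CG² = 9953280/7·1/17280² = 1/210
CG = +√(1/210) = +0.069007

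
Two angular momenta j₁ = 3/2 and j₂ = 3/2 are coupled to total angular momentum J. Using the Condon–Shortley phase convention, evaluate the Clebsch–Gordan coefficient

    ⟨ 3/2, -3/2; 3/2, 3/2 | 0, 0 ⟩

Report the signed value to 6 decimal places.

−√(1/4) ≈ -0.500000

√[1·3!0!0!/4! · 0!3!3!0!0!0!] = √(9)
  +(−1)^3/∏(3,0,0,0,0,0)! = -1/6  (running -1/6)
⟨..|..⟩ = √(9)·(-1/6) = -0.500000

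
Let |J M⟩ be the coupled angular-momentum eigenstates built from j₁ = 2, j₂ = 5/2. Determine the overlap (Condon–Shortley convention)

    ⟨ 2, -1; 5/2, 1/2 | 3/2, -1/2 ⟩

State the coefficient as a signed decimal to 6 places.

+0.487950

j₁+j₂−J=3  J+j₁−j₂=1  J−j₁+j₂=2  j₁+j₂+J+1=7
(j₁±m₁, j₂±m₂, J±M) = (1,3,3,2,1,2)
P² = 48/35
sum k=2..3:
  [2] +1/2 = 1/2
  [3] −1/12 = -1/12
S = 5/12
C² = P²·S² = 5/21 ; C = +0.487950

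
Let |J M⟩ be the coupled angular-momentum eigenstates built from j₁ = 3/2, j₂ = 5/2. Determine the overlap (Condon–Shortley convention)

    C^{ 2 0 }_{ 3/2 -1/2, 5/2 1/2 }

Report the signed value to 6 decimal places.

−√(1/14) ≈ -0.267261

triangle: 2!*1!*3!/7! = 12/5040
(j±m)!: 1!*2!*3!*2!*2!*2! = 96
prefactor² = (2J+1)*Δ*N² = 8/7
  k=1: −1/(1!*1!*1!*2!*0!*1!) = -1/2
  k=2: +1/(2!*0!*0!*1!*1!*2!) = 1/4
Σ = -1/4  ⇒  CG² = 8/7*(-1/4)² = 1/14
CG = −√(1/14) = -0.267261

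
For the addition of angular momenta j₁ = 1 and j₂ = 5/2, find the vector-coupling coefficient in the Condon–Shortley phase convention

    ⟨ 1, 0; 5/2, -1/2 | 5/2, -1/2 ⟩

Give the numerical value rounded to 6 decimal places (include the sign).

triangle: 1!·1!·4!/7! = 24/5040
(j±m)!: 1!·1!·2!·3!·2!·3! = 144
prefactor² = (2J+1)·Δ·N² = 144/35
  k=0: +1/(0!·1!·1!·2!·0!·2!) = 1/4
  k=1: −1/(1!·0!·0!·1!·1!·3!) = -1/6
Σ = 1/12  ⇒  CG² = 144/35·1/12² = 1/35
CG = +√(1/35) = +0.169031

+0.169031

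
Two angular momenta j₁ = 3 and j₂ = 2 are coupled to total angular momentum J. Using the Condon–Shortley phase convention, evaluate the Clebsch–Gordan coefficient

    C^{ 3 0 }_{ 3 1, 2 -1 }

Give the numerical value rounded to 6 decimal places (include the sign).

√[7·2!4!2!/9! · 4!2!1!3!3!3!] = √(96/5)
  +(−1)^0/∏(0,2,2,1,2,1)! = 1/8  (running 1/8)
  +(−1)^1/∏(1,1,1,0,3,2)! = -1/12  (running 1/24)
⟨..|..⟩ = √(96/5)·(1/24) = +0.182574

+√(1/30) = +0.182574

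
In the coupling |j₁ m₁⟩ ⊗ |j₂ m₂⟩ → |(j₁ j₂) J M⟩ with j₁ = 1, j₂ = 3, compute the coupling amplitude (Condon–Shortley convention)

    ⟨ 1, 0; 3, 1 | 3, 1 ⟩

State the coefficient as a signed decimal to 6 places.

−√(1/12) = -0.288675

triangle: 1!·1!·5!/8! = 120/40320
(j±m)!: 1!·1!·4!·2!·4!·2! = 2304
prefactor² = (2J+1)·Δ·N² = 48
  k=0: +1/(0!·1!·1!·4!·0!·1!) = 1/24
  k=1: −1/(1!·0!·0!·3!·1!·2!) = -1/12
Σ = -1/24  ⇒  CG² = 48·(-1/24)² = 1/12
CG = −√(1/12) = -0.288675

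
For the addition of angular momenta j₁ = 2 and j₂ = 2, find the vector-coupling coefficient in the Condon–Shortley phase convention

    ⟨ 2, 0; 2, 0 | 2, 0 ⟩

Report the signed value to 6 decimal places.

√[5·2!2!2!/7! · 2!2!2!2!2!2!] = √(32/63)
  +(−1)^0/∏(0,2,2,2,0,0)! = 1/8  (running 1/8)
  +(−1)^1/∏(1,1,1,1,1,1)! = -1  (running -7/8)
  +(−1)^2/∏(2,0,0,0,2,2)! = 1/8  (running -3/4)
⟨..|..⟩ = √(32/63)·(-3/4) = -0.534522

-0.534522  (= −√(2/7))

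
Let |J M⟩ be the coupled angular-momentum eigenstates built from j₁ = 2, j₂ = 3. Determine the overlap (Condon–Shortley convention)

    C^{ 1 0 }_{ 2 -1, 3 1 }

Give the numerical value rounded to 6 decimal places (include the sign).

−√(8/35) ≈ -0.478091

j₁+j₂−J=4  J+j₁−j₂=0  J−j₁+j₂=2  j₁+j₂+J+1=7
(j₁±m₁, j₂±m₂, J±M) = (1,3,4,2,1,1)
P² = 288/35
sum k=3..3:
  [3] −1/6 = -1/6
S = -1/6
C² = P²·S² = 8/35 ; C = -0.478091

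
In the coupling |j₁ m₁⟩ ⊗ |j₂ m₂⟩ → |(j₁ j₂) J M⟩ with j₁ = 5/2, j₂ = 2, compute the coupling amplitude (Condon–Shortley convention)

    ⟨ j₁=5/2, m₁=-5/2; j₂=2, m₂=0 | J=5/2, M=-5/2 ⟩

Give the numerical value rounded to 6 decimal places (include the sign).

triangle: 2!×3!×2!/8! = 24/40320
(j±m)!: 0!×5!×2!×2!×0!×5! = 57600
prefactor² = (2J+1)×Δ×N² = 1440/7
  k=2: +1/(2!×0!×3!×0!×0!×2!) = 1/24
Σ = 1/24  ⇒  CG² = 1440/7×1/24² = 5/14
CG = +√(5/14) = +0.597614

+√(5/14) ≈ +0.597614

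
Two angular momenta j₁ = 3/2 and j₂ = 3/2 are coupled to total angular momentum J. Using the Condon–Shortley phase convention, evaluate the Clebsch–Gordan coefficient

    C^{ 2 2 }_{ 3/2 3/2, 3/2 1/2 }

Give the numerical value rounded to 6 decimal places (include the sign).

triangle: 1!×2!×2!/6! = 4/720
(j±m)!: 3!×0!×2!×1!×4!×0! = 288
prefactor² = (2J+1)×Δ×N² = 8
  k=0: +1/(0!×1!×0!×2!×2!×0!) = 1/4
Σ = 1/4  ⇒  CG² = 8×1/4² = 1/2
CG = +√(1/2) = +0.707107

+0.707107  (= +√(1/2))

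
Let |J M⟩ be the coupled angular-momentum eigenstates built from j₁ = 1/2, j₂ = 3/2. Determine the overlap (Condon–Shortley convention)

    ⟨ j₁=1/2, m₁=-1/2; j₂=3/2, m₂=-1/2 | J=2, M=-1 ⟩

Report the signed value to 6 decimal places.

+0.866025

√[5·0!1!3!/5! · 0!1!1!2!1!3!] = √(3)
  +(−1)^0/∏(0,0,1,1,0,2)! = 1/2  (running 1/2)
⟨..|..⟩ = √(3)·(1/2) = +0.866025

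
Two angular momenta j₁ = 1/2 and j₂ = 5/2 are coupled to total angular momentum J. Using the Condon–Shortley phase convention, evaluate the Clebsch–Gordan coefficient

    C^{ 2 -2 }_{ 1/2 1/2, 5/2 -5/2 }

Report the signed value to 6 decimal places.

+0.912871  (= +√(5/6))

triangle: 1!·0!·4!/6! = 24/720
(j±m)!: 1!·0!·0!·5!·0!·4! = 2880
prefactor² = (2J+1)·Δ·N² = 480
  k=0: +1/(0!·1!·0!·0!·0!·4!) = 1/24
Σ = 1/24  ⇒  CG² = 480·1/24² = 5/6
CG = +√(5/6) = +0.912871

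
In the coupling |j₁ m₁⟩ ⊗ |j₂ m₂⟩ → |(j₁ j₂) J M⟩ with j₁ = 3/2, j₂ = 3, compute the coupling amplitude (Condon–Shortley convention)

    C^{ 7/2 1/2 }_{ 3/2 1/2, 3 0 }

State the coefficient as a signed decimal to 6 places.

+√(2/21) ≈ +0.308607

√[8·1!2!5!/9! · 2!1!3!3!4!3!] = √(384/7)
  +(−1)^0/∏(0,1,1,3,1,2)! = 1/12  (running 1/12)
  +(−1)^1/∏(1,0,0,2,2,3)! = -1/24  (running 1/24)
⟨..|..⟩ = √(384/7)·(1/24) = +0.308607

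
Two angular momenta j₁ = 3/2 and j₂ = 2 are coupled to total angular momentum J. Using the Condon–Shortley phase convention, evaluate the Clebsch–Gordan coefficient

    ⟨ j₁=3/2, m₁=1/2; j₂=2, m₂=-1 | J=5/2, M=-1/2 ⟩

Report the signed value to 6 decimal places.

+√(5/14) ≈ +0.597614

triangle: 1!×2!×3!/7! = 12/5040
(j±m)!: 2!×1!×1!×3!×2!×3! = 144
prefactor² = (2J+1)×Δ×N² = 72/35
  k=0: +1/(0!×1!×1!×1!×1!×2!) = 1/2
  k=1: −1/(1!×0!×0!×0!×2!×3!) = -1/12
Σ = 5/12  ⇒  CG² = 72/35×5/12² = 5/14
CG = +√(5/14) = +0.597614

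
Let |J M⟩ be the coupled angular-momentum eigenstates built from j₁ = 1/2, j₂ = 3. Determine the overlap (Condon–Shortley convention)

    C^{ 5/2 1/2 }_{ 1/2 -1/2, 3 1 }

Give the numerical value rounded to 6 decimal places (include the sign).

−√(4/7) = -0.755929

triangle: 1!*0!*5!/7! = 120/5040
(j±m)!: 0!*1!*4!*2!*3!*2! = 576
prefactor² = (2J+1)*Δ*N² = 576/7
  k=1: −1/(1!*0!*0!*3!*0!*2!) = -1/12
Σ = -1/12  ⇒  CG² = 576/7*(-1/12)² = 4/7
CG = −√(4/7) = -0.755929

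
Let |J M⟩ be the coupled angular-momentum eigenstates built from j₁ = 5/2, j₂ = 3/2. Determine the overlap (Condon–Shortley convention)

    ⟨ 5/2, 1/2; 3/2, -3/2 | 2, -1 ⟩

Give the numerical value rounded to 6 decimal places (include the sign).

j₁+j₂−J=2  J+j₁−j₂=3  J−j₁+j₂=1  j₁+j₂+J+1=7
(j₁±m₁, j₂±m₂, J±M) = (3,2,0,3,1,3)
P² = 36/7
sum k=0..0:
  [0] +1/4 = 1/4
S = 1/4
C² = P²·S² = 9/28 ; C = +0.566947

+0.566947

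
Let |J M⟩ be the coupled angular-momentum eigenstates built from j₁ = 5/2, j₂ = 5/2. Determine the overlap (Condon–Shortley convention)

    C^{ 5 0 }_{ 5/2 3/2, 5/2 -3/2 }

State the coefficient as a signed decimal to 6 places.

+√(25/252) ≈ +0.314970

triangle: 0!×5!×5!/11! = 14400/39916800
(j±m)!: 4!×1!×1!×4!×5!×5! = 8294400
prefactor² = (2J+1)×Δ×N² = 230400/7
  k=0: +1/(0!×0!×1!×1!×4!×4!) = 1/576
Σ = 1/576  ⇒  CG² = 230400/7×1/576² = 25/252
CG = +√(25/252) = +0.314970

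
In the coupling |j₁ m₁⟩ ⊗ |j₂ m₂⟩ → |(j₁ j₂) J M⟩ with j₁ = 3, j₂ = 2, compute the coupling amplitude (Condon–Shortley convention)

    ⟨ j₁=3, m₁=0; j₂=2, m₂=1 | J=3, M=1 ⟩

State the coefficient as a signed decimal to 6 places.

−√(1/30) = -0.182574

j₁+j₂−J=2  J+j₁−j₂=4  J−j₁+j₂=2  j₁+j₂+J+1=9
(j₁±m₁, j₂±m₂, J±M) = (3,3,3,1,4,2)
P² = 96/5
sum k=1..2:
  [1] −1/8 = -1/8
  [2] +1/12 = 1/12
S = -1/24
C² = P²·S² = 1/30 ; C = -0.182574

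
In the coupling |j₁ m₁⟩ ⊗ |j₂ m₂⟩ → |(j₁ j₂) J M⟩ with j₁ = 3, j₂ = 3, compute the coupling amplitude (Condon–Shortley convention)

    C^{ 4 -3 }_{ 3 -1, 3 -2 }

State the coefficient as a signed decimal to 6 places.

j₁+j₂−J=2  J+j₁−j₂=4  J−j₁+j₂=4  j₁+j₂+J+1=11
(j₁±m₁, j₂±m₂, J±M) = (2,4,1,5,1,7)
P² = 82944/11
sum k=0..1:
  [0] +1/288 = 1/288
  [1] −1/144 = -1/144
S = -1/288
C² = P²·S² = 1/11 ; C = -0.301511

-0.301511  (= −√(1/11))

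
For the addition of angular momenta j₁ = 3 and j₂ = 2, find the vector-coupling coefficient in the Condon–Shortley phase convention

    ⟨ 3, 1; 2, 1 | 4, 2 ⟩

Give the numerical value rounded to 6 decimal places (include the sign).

-0.188982  (= −√(1/28))

j₁+j₂−J=1  J+j₁−j₂=5  J−j₁+j₂=3  j₁+j₂+J+1=10
(j₁±m₁, j₂±m₂, J±M) = (4,2,3,1,6,2)
P² = 5184/7
sum k=0..1:
  [0] +1/72 = 1/72
  [1] −1/48 = -1/48
S = -1/144
C² = P²·S² = 1/28 ; C = -0.188982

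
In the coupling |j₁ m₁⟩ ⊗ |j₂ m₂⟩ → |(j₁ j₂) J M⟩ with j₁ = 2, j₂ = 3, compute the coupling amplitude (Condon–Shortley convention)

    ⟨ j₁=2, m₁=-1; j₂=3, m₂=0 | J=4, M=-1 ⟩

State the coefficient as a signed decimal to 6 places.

-0.462910

√[9·1!3!5!/10! · 1!3!3!3!3!5!] = √(1944/7)
  +(−1)^0/∏(0,1,3,3,0,2)! = 1/72  (running 1/72)
  +(−1)^1/∏(1,0,2,2,1,3)! = -1/24  (running -1/36)
⟨..|..⟩ = √(1944/7)·(-1/36) = -0.462910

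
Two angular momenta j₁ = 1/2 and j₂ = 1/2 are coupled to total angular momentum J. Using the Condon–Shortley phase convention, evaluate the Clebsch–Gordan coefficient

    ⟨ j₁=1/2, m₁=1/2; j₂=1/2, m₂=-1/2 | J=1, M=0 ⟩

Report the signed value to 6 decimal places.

+√(1/2) = +0.707107

triangle: 0!*1!*1!/3! = 1/6
(j±m)!: 1!*0!*0!*1!*1!*1! = 1
prefactor² = (2J+1)*Δ*N² = 1/2
  k=0: +1/(0!*0!*0!*0!*1!*1!) = 1
Σ = 1  ⇒  CG² = 1/2*1² = 1/2
CG = +√(1/2) = +0.707107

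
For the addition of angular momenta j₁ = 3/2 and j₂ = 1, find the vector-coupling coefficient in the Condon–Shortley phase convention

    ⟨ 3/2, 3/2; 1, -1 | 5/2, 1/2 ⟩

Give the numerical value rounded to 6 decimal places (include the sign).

√[6·0!3!2!/6! · 3!0!0!2!3!2!] = √(72/5)
  +(−1)^0/∏(0,0,0,0,3,2)! = 1/12  (running 1/12)
⟨..|..⟩ = √(72/5)·(1/12) = +0.316228

+√(1/10) ≈ +0.316228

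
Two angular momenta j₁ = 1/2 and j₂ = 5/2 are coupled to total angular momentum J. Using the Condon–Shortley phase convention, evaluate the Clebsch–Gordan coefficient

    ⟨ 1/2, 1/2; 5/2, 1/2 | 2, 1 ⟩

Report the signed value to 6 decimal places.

+√(1/3) ≈ +0.577350

triangle: 1!×0!×4!/6! = 24/720
(j±m)!: 1!×0!×3!×2!×3!×1! = 72
prefactor² = (2J+1)×Δ×N² = 12
  k=0: +1/(0!×1!×0!×3!×0!×1!) = 1/6
Σ = 1/6  ⇒  CG² = 12×1/6² = 1/3
CG = +√(1/3) = +0.577350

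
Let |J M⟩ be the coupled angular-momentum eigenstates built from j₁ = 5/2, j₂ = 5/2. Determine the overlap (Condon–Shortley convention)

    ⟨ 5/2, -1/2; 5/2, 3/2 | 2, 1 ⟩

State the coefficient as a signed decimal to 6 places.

triangle: 3!×2!×2!/8! = 24/40320
(j±m)!: 2!×3!×4!×1!×3!×1! = 1728
prefactor² = (2J+1)×Δ×N² = 36/7
  k=2: +1/(2!×1!×1!×2!×1!×0!) = 1/4
  k=3: −1/(3!×0!×0!×1!×2!×1!) = -1/12
Σ = 1/6  ⇒  CG² = 36/7×1/6² = 1/7
CG = +√(1/7) = +0.377964

+√(1/7) = +0.377964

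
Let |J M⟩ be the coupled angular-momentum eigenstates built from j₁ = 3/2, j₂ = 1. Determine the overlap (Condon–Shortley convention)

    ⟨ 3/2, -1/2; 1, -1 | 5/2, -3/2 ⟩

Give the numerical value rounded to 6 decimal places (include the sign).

+√(3/5) ≈ +0.774597

triangle: 0!·3!·2!/6! = 12/720
(j±m)!: 1!·2!·0!·2!·1!·4! = 96
prefactor² = (2J+1)·Δ·N² = 48/5
  k=0: +1/(0!·0!·2!·0!·1!·2!) = 1/4
Σ = 1/4  ⇒  CG² = 48/5·1/4² = 3/5
CG = +√(3/5) = +0.774597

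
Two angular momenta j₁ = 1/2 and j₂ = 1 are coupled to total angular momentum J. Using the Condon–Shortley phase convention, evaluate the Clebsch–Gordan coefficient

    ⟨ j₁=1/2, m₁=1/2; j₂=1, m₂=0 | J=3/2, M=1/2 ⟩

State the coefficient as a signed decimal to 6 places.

triangle: 0!*1!*2!/4! = 2/24
(j±m)!: 1!*0!*1!*1!*2!*1! = 2
prefactor² = (2J+1)*Δ*N² = 2/3
  k=0: +1/(0!*0!*0!*1!*1!*1!) = 1
Σ = 1  ⇒  CG² = 2/3*1² = 2/3
CG = +√(2/3) = +0.816497

+√(2/3) ≈ +0.816497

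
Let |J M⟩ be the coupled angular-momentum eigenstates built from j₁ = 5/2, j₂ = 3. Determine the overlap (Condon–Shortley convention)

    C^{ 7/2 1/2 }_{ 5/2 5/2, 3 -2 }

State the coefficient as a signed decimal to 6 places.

√[8·2!3!4!/10! · 5!0!1!5!4!3!] = √(9216/7)
  +(−1)^0/∏(0,2,0,1,3,3)! = 1/72  (running 1/72)
⟨..|..⟩ = √(9216/7)·(1/72) = +0.503953

+0.503953  (= +√(16/63))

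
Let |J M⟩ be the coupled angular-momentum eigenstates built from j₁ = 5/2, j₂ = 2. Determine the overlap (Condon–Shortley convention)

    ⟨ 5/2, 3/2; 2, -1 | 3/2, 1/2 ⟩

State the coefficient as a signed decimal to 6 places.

√[4·3!2!1!/7! · 4!1!1!3!2!1!] = √(96/35)
  +(−1)^0/∏(0,3,1,1,1,0)! = 1/6  (running 1/6)
  +(−1)^1/∏(1,2,0,0,2,1)! = -1/4  (running -1/12)
⟨..|..⟩ = √(96/35)·(-1/12) = -0.138013

-0.138013  (= −√(2/105))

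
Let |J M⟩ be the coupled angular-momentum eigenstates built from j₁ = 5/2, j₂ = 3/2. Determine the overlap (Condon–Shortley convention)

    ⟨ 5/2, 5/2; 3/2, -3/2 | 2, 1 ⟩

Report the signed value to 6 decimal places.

+√(5/14) ≈ +0.597614

triangle: 2!*3!*1!/7! = 12/5040
(j±m)!: 5!*0!*0!*3!*3!*1! = 4320
prefactor² = (2J+1)*Δ*N² = 360/7
  k=0: +1/(0!*2!*0!*0!*3!*1!) = 1/12
Σ = 1/12  ⇒  CG² = 360/7*1/12² = 5/14
CG = +√(5/14) = +0.597614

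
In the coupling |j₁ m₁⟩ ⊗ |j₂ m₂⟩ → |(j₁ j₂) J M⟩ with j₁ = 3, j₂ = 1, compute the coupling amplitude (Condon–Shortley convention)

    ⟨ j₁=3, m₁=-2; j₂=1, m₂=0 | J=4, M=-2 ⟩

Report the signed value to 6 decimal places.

+√(3/7) = +0.654654

j₁+j₂−J=0  J+j₁−j₂=6  J−j₁+j₂=2  j₁+j₂+J+1=9
(j₁±m₁, j₂±m₂, J±M) = (1,5,1,1,2,6)
P² = 43200/7
sum k=0..0:
  [0] +1/120 = 1/120
S = 1/120
C² = P²·S² = 3/7 ; C = +0.654654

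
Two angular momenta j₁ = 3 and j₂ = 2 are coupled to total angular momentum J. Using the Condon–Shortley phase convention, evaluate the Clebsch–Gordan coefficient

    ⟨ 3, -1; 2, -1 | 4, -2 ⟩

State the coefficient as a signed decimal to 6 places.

√[9·1!5!3!/10! · 2!4!1!3!2!6!] = √(5184/7)
  +(−1)^0/∏(0,1,4,1,1,2)! = 1/48  (running 1/48)
  +(−1)^1/∏(1,0,3,0,2,3)! = -1/72  (running 1/144)
⟨..|..⟩ = √(5184/7)·(1/144) = +0.188982

+√(1/28) = +0.188982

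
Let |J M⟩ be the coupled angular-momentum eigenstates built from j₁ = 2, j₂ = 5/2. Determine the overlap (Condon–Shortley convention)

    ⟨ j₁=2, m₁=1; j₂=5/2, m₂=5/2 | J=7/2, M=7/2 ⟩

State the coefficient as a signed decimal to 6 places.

-0.745356  (= −√(5/9))

√[8·1!3!4!/9! · 3!1!5!0!7!0!] = √(11520)
  +(−1)^1/∏(1,0,0,4,3,0)! = -1/144  (running -1/144)
⟨..|..⟩ = √(11520)·(-1/144) = -0.745356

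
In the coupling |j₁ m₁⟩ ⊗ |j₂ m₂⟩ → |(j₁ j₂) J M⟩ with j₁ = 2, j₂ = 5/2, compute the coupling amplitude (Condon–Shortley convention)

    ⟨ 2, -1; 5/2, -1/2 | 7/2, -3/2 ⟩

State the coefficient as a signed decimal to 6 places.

j₁+j₂−J=1  J+j₁−j₂=3  J−j₁+j₂=4  j₁+j₂+J+1=9
(j₁±m₁, j₂±m₂, J±M) = (1,3,2,3,2,5)
P² = 384/7
sum k=0..1:
  [0] +1/24 = 1/24
  [1] −1/12 = -1/12
S = -1/24
C² = P²·S² = 2/21 ; C = -0.308607

-0.308607  (= −√(2/21))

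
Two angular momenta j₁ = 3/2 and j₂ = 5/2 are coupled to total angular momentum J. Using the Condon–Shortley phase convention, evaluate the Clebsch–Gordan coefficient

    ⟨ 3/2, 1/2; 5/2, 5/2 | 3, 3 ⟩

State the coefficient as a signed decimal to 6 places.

-0.790569  (= −√(5/8))

j₁+j₂−J=1  J+j₁−j₂=2  J−j₁+j₂=4  j₁+j₂+J+1=8
(j₁±m₁, j₂±m₂, J±M) = (2,1,5,0,6,0)
P² = 1440
sum k=1..1:
  [1] −1/48 = -1/48
S = -1/48
C² = P²·S² = 5/8 ; C = -0.790569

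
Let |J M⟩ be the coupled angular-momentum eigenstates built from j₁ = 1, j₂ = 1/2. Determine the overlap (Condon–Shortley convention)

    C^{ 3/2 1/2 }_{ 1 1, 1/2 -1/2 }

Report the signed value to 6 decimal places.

j₁+j₂−J=0  J+j₁−j₂=2  J−j₁+j₂=1  j₁+j₂+J+1=4
(j₁±m₁, j₂±m₂, J±M) = (2,0,0,1,2,1)
P² = 4/3
sum k=0..0:
  [0] +1/2 = 1/2
S = 1/2
C² = P²·S² = 1/3 ; C = +0.577350

+0.577350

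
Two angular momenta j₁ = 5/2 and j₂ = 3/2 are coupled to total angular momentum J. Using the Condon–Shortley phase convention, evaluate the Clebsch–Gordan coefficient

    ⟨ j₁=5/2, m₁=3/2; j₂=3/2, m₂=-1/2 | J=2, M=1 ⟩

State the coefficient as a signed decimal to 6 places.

+0.154303  (= +√(1/42))

j₁+j₂−J=2  J+j₁−j₂=3  J−j₁+j₂=1  j₁+j₂+J+1=7
(j₁±m₁, j₂±m₂, J±M) = (4,1,1,2,3,1)
P² = 24/7
sum k=0..1:
  [0] +1/4 = 1/4
  [1] −1/6 = -1/6
S = 1/12
C² = P²·S² = 1/42 ; C = +0.154303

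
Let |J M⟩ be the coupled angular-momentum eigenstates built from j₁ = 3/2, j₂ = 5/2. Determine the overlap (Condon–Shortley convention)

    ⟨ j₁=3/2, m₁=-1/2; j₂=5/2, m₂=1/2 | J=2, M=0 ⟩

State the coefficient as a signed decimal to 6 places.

triangle: 2!*1!*3!/7! = 12/5040
(j±m)!: 1!*2!*3!*2!*2!*2! = 96
prefactor² = (2J+1)*Δ*N² = 8/7
  k=1: −1/(1!*1!*1!*2!*0!*1!) = -1/2
  k=2: +1/(2!*0!*0!*1!*1!*2!) = 1/4
Σ = -1/4  ⇒  CG² = 8/7*(-1/4)² = 1/14
CG = −√(1/14) = -0.267261

-0.267261  (= −√(1/14))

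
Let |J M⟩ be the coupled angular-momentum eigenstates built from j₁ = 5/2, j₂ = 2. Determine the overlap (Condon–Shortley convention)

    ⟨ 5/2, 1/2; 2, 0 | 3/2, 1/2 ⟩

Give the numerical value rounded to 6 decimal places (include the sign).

-0.239046  (= −√(2/35))

triangle: 3!·2!·1!/7! = 12/5040
(j±m)!: 3!·2!·2!·2!·2!·1! = 96
prefactor² = (2J+1)·Δ·N² = 32/35
  k=1: −1/(1!·2!·1!·1!·1!·0!) = -1/2
  k=2: +1/(2!·1!·0!·0!·2!·1!) = 1/4
Σ = -1/4  ⇒  CG² = 32/35·(-1/4)² = 2/35
CG = −√(2/35) = -0.239046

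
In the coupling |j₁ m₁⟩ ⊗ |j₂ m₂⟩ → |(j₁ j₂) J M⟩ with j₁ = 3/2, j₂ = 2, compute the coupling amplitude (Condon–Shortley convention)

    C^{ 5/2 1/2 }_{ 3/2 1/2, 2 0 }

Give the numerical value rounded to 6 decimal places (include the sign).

+√(3/35) = +0.292770

√[6·1!2!3!/7! · 2!1!2!2!3!2!] = √(48/35)
  +(−1)^0/∏(0,1,1,2,1,1)! = 1/2  (running 1/2)
  +(−1)^1/∏(1,0,0,1,2,2)! = -1/4  (running 1/4)
⟨..|..⟩ = √(48/35)·(1/4) = +0.292770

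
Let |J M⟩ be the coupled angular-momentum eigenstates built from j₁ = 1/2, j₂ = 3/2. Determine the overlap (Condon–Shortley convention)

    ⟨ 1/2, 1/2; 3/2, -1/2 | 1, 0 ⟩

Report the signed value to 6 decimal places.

+0.707107

triangle: 1!×0!×2!/4! = 2/24
(j±m)!: 1!×0!×1!×2!×1!×1! = 2
prefactor² = (2J+1)×Δ×N² = 1/2
  k=0: +1/(0!×1!×0!×1!×0!×1!) = 1
Σ = 1  ⇒  CG² = 1/2×1² = 1/2
CG = +√(1/2) = +0.707107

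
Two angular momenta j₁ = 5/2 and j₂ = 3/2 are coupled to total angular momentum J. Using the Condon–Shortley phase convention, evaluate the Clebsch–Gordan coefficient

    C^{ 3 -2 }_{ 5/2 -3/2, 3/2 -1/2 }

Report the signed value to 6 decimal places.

√[7·1!4!2!/8! · 1!4!1!2!1!5!] = √(48)
  +(−1)^0/∏(0,1,4,1,0,1)! = 1/24  (running 1/24)
  +(−1)^1/∏(1,0,3,0,1,2)! = -1/12  (running -1/24)
⟨..|..⟩ = √(48)·(-1/24) = -0.288675

-0.288675  (= −√(1/12))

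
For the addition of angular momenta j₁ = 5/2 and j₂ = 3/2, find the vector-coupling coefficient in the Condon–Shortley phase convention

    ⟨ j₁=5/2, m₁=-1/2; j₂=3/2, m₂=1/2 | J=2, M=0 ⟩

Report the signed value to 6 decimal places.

triangle: 2!*3!*1!/7! = 12/5040
(j±m)!: 2!*3!*2!*1!*2!*2! = 96
prefactor² = (2J+1)*Δ*N² = 8/7
  k=1: −1/(1!*1!*2!*1!*1!*0!) = -1/2
  k=2: +1/(2!*0!*1!*0!*2!*1!) = 1/4
Σ = -1/4  ⇒  CG² = 8/7*(-1/4)² = 1/14
CG = −√(1/14) = -0.267261

-0.267261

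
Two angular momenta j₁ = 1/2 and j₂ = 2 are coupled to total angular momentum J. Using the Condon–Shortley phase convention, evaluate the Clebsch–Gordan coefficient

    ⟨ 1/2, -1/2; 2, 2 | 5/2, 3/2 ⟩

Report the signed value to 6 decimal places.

+√(1/5) ≈ +0.447214

√[6·0!1!4!/6! · 0!1!4!0!4!1!] = √(576/5)
  +(−1)^0/∏(0,0,1,4,0,0)! = 1/24  (running 1/24)
⟨..|..⟩ = √(576/5)·(1/24) = +0.447214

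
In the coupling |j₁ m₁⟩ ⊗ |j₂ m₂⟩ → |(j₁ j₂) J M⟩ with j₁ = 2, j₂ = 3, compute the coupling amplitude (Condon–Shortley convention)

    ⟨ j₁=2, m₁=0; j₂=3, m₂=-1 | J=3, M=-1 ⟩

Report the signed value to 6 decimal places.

-0.387298  (= −√(3/20))

√[7·2!2!4!/9! · 2!2!2!4!2!4!] = √(256/15)
  +(−1)^0/∏(0,2,2,2,0,2)! = 1/16  (running 1/16)
  +(−1)^1/∏(1,1,1,1,1,3)! = -1/6  (running -5/48)
  +(−1)^2/∏(2,0,0,0,2,4)! = 1/96  (running -3/32)
⟨..|..⟩ = √(256/15)·(-3/32) = -0.387298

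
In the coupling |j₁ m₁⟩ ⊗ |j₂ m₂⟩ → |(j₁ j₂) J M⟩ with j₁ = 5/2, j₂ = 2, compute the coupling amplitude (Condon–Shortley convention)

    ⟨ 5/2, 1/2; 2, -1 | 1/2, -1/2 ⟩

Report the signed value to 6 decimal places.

j₁+j₂−J=4  J+j₁−j₂=1  J−j₁+j₂=0  j₁+j₂+J+1=6
(j₁±m₁, j₂±m₂, J±M) = (3,2,1,3,0,1)
P² = 24/5
sum k=1..1:
  [1] −1/6 = -1/6
S = -1/6
C² = P²·S² = 2/15 ; C = -0.365148

-0.365148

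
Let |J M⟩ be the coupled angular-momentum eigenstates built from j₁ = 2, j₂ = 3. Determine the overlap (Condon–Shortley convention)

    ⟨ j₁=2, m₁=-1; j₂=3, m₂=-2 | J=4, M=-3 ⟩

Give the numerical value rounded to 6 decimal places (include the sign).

+0.223607

triangle: 1!·3!·5!/10! = 720/3628800
(j±m)!: 1!·3!·1!·5!·1!·7! = 3628800
prefactor² = (2J+1)·Δ·N² = 6480
  k=0: +1/(0!·1!·3!·1!·0!·4!) = 1/144
  k=1: −1/(1!·0!·2!·0!·1!·5!) = -1/240
Σ = 1/360  ⇒  CG² = 6480·1/360² = 1/20
CG = +√(1/20) = +0.223607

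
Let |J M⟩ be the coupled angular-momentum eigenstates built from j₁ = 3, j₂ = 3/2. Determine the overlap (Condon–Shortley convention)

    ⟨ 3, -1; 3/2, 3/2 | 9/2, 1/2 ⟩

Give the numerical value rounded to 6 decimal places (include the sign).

triangle: 0!·6!·3!/10! = 4320/3628800
(j±m)!: 2!·4!·3!·0!·5!·4! = 829440
prefactor² = (2J+1)·Δ·N² = 69120/7
  k=0: +1/(0!·0!·4!·3!·2!·0!) = 1/288
Σ = 1/288  ⇒  CG² = 69120/7·1/288² = 5/42
CG = +√(5/42) = +0.345033

+√(5/42) = +0.345033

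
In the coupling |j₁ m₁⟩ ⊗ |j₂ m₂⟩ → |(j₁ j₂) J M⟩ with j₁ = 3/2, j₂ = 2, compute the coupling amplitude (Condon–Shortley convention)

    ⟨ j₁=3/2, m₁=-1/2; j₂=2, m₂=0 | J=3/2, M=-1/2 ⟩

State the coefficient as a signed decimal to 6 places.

triangle: 2!*1!*2!/6! = 4/720
(j±m)!: 1!*2!*2!*2!*1!*2! = 16
prefactor² = (2J+1)*Δ*N² = 16/45
  k=1: −1/(1!*1!*1!*1!*0!*1!) = -1
  k=2: +1/(2!*0!*0!*0!*1!*2!) = 1/4
Σ = -3/4  ⇒  CG² = 16/45*(-3/4)² = 1/5
CG = −√(1/5) = -0.447214

-0.447214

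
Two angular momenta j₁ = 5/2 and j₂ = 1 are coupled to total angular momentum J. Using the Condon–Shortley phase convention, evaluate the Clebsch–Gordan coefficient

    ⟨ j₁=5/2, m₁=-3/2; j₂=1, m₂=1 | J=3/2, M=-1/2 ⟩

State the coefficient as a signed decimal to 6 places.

+0.632456

triangle: 2!*3!*0!/6! = 12/720
(j±m)!: 1!*4!*2!*0!*1!*2! = 96
prefactor² = (2J+1)*Δ*N² = 32/5
  k=2: +1/(2!*0!*2!*0!*1!*0!) = 1/4
Σ = 1/4  ⇒  CG² = 32/5*1/4² = 2/5
CG = +√(2/5) = +0.632456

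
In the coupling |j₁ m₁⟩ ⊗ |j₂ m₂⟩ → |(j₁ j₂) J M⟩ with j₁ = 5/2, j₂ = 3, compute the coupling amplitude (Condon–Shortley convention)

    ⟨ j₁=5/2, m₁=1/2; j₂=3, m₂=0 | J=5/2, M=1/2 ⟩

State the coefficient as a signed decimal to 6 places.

−√(8/105) ≈ -0.276026

j₁+j₂−J=3  J+j₁−j₂=2  J−j₁+j₂=3  j₁+j₂+J+1=9
(j₁±m₁, j₂±m₂, J±M) = (3,2,3,3,3,2)
P² = 216/35
sum k=0..2:
  [0] +1/72 = 1/72
  [1] −1/4 = -1/4
  [2] +1/8 = 1/8
S = -1/9
C² = P²·S² = 8/105 ; C = -0.276026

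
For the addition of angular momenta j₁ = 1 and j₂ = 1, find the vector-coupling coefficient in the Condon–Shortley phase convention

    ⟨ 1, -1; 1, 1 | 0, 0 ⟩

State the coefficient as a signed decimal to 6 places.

+0.577350  (= +√(1/3))

√[1·2!0!0!/3! · 0!2!2!0!0!0!] = √(4/3)
  +(−1)^2/∏(2,0,0,0,0,0)! = 1/2  (running 1/2)
⟨..|..⟩ = √(4/3)·(1/2) = +0.577350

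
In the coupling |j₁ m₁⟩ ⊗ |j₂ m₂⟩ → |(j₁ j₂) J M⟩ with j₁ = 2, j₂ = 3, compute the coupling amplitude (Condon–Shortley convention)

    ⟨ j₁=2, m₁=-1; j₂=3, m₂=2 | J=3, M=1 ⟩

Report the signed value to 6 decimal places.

+√(1/4) = +0.500000

triangle: 2!·2!·4!/9! = 96/362880
(j±m)!: 1!·3!·5!·1!·4!·2! = 34560
prefactor² = (2J+1)·Δ·N² = 64
  k=1: −1/(1!·1!·2!·4!·0!·0!) = -1/48
  k=2: +1/(2!·0!·1!·3!·1!·1!) = 1/12
Σ = 1/16  ⇒  CG² = 64·1/16² = 1/4
CG = +√(1/4) = +0.500000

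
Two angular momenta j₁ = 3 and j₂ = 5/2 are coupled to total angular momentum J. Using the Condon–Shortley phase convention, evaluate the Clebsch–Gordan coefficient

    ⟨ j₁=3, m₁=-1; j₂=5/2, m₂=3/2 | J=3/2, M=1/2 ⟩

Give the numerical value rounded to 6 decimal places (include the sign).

-0.483046

triangle: 4!·2!·1!/8! = 48/40320
(j±m)!: 2!·4!·4!·1!·2!·1! = 2304
prefactor² = (2J+1)·Δ·N² = 384/35
  k=3: −1/(3!·1!·1!·1!·1!·0!) = -1/6
  k=4: +1/(4!·0!·0!·0!·2!·1!) = 1/48
Σ = -7/48  ⇒  CG² = 384/35·(-7/48)² = 7/30
CG = −√(7/30) = -0.483046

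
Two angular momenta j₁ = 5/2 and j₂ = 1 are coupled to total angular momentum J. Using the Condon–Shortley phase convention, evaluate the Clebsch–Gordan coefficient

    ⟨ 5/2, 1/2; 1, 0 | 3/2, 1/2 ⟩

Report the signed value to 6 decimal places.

j₁+j₂−J=2  J+j₁−j₂=3  J−j₁+j₂=0  j₁+j₂+J+1=6
(j₁±m₁, j₂±m₂, J±M) = (3,2,1,1,2,1)
P² = 8/5
sum k=1..1:
  [1] −1/2 = -1/2
S = -1/2
C² = P²·S² = 2/5 ; C = -0.632456

−√(2/5) = -0.632456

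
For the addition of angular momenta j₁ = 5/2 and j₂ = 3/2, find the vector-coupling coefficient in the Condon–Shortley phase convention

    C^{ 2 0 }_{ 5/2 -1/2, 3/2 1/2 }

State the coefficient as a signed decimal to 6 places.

−√(1/14) ≈ -0.267261

j₁+j₂−J=2  J+j₁−j₂=3  J−j₁+j₂=1  j₁+j₂+J+1=7
(j₁±m₁, j₂±m₂, J±M) = (2,3,2,1,2,2)
P² = 8/7
sum k=1..2:
  [1] −1/2 = -1/2
  [2] +1/4 = 1/4
S = -1/4
C² = P²·S² = 1/14 ; C = -0.267261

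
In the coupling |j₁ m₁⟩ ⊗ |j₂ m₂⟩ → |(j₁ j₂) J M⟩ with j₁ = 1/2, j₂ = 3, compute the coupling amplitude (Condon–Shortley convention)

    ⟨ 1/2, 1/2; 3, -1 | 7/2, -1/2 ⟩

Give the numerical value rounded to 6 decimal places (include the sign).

j₁+j₂−J=0  J+j₁−j₂=1  J−j₁+j₂=6  j₁+j₂+J+1=8
(j₁±m₁, j₂±m₂, J±M) = (1,0,2,4,3,4)
P² = 6912/7
sum k=0..0:
  [0] +1/48 = 1/48
S = 1/48
C² = P²·S² = 3/7 ; C = +0.654654

+0.654654  (= +√(3/7))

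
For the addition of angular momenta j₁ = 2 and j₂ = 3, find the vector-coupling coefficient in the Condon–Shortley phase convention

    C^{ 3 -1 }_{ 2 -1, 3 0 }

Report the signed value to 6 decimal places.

j₁+j₂−J=2  J+j₁−j₂=2  J−j₁+j₂=4  j₁+j₂+J+1=9
(j₁±m₁, j₂±m₂, J±M) = (1,3,3,3,2,4)
P² = 96/5
sum k=1..2:
  [1] −1/8 = -1/8
  [2] +1/12 = 1/12
S = -1/24
C² = P²·S² = 1/30 ; C = -0.182574

-0.182574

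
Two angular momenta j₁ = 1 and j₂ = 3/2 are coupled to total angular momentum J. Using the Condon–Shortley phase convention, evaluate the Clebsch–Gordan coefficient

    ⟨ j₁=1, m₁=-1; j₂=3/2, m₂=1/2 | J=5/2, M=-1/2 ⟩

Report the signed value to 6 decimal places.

+0.547723  (= +√(3/10))

j₁+j₂−J=0  J+j₁−j₂=2  J−j₁+j₂=3  j₁+j₂+J+1=6
(j₁±m₁, j₂±m₂, J±M) = (0,2,2,1,2,3)
P² = 24/5
sum k=0..0:
  [0] +1/4 = 1/4
S = 1/4
C² = P²·S² = 3/10 ; C = +0.547723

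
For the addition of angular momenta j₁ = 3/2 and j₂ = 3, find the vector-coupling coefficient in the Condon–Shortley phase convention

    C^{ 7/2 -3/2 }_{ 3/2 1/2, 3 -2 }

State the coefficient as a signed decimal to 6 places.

+√(3/7) ≈ +0.654654

j₁+j₂−J=1  J+j₁−j₂=2  J−j₁+j₂=5  j₁+j₂+J+1=9
(j₁±m₁, j₂±m₂, J±M) = (2,1,1,5,2,5)
P² = 6400/21
sum k=0..1:
  [0] +1/24 = 1/24
  [1] −1/240 = -1/240
S = 3/80
C² = P²·S² = 3/7 ; C = +0.654654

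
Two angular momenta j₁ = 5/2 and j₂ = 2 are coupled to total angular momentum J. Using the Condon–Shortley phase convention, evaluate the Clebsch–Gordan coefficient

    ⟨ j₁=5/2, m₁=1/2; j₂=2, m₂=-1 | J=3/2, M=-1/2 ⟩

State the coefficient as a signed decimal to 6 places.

-0.487950  (= −√(5/21))

√[4·3!2!1!/7! · 3!2!1!3!1!2!] = √(48/35)
  +(−1)^0/∏(0,3,2,1,0,0)! = 1/12  (running 1/12)
  +(−1)^1/∏(1,2,1,0,1,1)! = -1/2  (running -5/12)
⟨..|..⟩ = √(48/35)·(-5/12) = -0.487950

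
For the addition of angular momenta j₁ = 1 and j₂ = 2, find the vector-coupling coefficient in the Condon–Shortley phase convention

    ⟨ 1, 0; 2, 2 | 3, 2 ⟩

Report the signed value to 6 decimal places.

√[7·0!2!4!/7! · 1!1!4!0!5!1!] = √(192)
  +(−1)^0/∏(0,0,1,4,1,0)! = 1/24  (running 1/24)
⟨..|..⟩ = √(192)·(1/24) = +0.577350

+0.577350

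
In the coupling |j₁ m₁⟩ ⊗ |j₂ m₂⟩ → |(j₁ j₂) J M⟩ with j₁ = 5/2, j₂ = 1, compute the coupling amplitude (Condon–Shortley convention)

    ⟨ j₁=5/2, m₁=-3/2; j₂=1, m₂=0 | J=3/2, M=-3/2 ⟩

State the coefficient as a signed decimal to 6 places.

-0.516398  (= −√(4/15))

√[4·2!3!0!/6! · 1!4!1!1!0!3!] = √(48/5)
  +(−1)^1/∏(1,1,3,0,0,0)! = -1/6  (running -1/6)
⟨..|..⟩ = √(48/5)·(-1/6) = -0.516398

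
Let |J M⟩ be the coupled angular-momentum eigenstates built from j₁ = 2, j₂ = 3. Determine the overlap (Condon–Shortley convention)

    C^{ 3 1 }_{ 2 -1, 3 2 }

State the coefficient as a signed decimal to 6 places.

+0.500000

triangle: 2!×2!×4!/9! = 96/362880
(j±m)!: 1!×3!×5!×1!×4!×2! = 34560
prefactor² = (2J+1)×Δ×N² = 64
  k=1: −1/(1!×1!×2!×4!×0!×0!) = -1/48
  k=2: +1/(2!×0!×1!×3!×1!×1!) = 1/12
Σ = 1/16  ⇒  CG² = 64×1/16² = 1/4
CG = +√(1/4) = +0.500000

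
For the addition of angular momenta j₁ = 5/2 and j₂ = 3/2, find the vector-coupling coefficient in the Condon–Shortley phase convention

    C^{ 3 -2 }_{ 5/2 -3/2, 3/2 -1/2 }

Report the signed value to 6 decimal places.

−√(1/12) = -0.288675

j₁+j₂−J=1  J+j₁−j₂=4  J−j₁+j₂=2  j₁+j₂+J+1=8
(j₁±m₁, j₂±m₂, J±M) = (1,4,1,2,1,5)
P² = 48
sum k=0..1:
  [0] +1/24 = 1/24
  [1] −1/12 = -1/12
S = -1/24
C² = P²·S² = 1/12 ; C = -0.288675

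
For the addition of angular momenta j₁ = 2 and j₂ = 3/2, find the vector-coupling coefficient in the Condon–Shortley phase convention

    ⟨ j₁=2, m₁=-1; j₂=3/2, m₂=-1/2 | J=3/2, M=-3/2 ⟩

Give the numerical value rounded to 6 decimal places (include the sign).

-0.632456

√[4·2!2!1!/6! · 1!3!1!2!0!3!] = √(8/5)
  +(−1)^1/∏(1,1,2,0,0,1)! = -1/2  (running -1/2)
⟨..|..⟩ = √(8/5)·(-1/2) = -0.632456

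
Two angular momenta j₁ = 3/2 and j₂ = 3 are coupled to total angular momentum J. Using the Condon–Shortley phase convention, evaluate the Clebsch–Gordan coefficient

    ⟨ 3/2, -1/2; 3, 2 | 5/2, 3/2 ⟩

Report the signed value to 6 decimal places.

+0.267261

√[6·2!1!4!/8! · 1!2!5!1!4!1!] = √(288/7)
  +(−1)^1/∏(1,1,1,4,0,0)! = -1/24  (running -1/24)
  +(−1)^2/∏(2,0,0,3,1,1)! = 1/12  (running 1/24)
⟨..|..⟩ = √(288/7)·(1/24) = +0.267261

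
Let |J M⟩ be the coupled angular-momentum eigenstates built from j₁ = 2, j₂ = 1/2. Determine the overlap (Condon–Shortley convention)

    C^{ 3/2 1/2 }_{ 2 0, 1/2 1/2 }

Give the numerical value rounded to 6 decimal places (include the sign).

-0.632456

√[4·1!3!0!/5! · 2!2!1!0!2!1!] = √(8/5)
  +(−1)^1/∏(1,0,1,0,2,0)! = -1/2  (running -1/2)
⟨..|..⟩ = √(8/5)·(-1/2) = -0.632456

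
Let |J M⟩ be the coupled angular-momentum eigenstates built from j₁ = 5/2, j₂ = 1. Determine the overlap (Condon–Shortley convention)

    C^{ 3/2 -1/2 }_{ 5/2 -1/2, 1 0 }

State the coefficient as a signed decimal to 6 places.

√[4·2!3!0!/6! · 2!3!1!1!1!2!] = √(8/5)
  +(−1)^1/∏(1,1,2,0,1,0)! = -1/2  (running -1/2)
⟨..|..⟩ = √(8/5)·(-1/2) = -0.632456

-0.632456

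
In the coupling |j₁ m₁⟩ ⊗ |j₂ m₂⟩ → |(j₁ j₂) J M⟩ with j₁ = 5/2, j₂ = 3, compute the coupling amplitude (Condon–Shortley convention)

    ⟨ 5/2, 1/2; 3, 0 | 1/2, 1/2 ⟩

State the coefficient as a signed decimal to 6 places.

+0.377964

triangle: 5!×0!×1!/7! = 120/5040
(j±m)!: 3!×2!×3!×3!×1!×0! = 432
prefactor² = (2J+1)×Δ×N² = 144/7
  k=2: +1/(2!×3!×0!×1!×0!×0!) = 1/12
Σ = 1/12  ⇒  CG² = 144/7×1/12² = 1/7
CG = +√(1/7) = +0.377964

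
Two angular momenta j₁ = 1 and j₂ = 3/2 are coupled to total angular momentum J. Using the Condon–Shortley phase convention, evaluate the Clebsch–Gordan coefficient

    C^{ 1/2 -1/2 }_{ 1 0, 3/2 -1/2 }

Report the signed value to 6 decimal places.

-0.577350

j₁+j₂−J=2  J+j₁−j₂=0  J−j₁+j₂=1  j₁+j₂+J+1=4
(j₁±m₁, j₂±m₂, J±M) = (1,1,1,2,0,1)
P² = 1/3
sum k=1..1:
  [1] −1/1 = -1
S = -1
C² = P²·S² = 1/3 ; C = -0.577350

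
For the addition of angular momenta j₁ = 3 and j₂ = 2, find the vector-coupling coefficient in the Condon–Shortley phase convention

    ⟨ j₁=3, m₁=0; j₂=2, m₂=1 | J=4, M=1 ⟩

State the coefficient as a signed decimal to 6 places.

j₁+j₂−J=1  J+j₁−j₂=5  J−j₁+j₂=3  j₁+j₂+J+1=10
(j₁±m₁, j₂±m₂, J±M) = (3,3,3,1,5,3)
P² = 1944/7
sum k=0..1:
  [0] +1/72 = 1/72
  [1] −1/24 = -1/24
S = -1/36
C² = P²·S² = 3/14 ; C = -0.462910

−√(3/14) ≈ -0.462910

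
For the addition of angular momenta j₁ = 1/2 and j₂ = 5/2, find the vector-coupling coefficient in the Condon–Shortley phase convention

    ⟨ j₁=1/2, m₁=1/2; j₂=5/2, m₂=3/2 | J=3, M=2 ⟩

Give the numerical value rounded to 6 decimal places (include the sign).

+0.912871

j₁+j₂−J=0  J+j₁−j₂=1  J−j₁+j₂=5  j₁+j₂+J+1=7
(j₁±m₁, j₂±m₂, J±M) = (1,0,4,1,5,1)
P² = 480
sum k=0..0:
  [0] +1/24 = 1/24
S = 1/24
C² = P²·S² = 5/6 ; C = +0.912871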